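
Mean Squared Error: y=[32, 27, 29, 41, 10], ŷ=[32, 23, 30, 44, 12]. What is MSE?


Squared errors: (32-32)²=0, (27-23)²=16, (29-30)²=1, (41-44)²=9, (10-12)²=4
Sum = 30
MSE = 30/5 = 6

6


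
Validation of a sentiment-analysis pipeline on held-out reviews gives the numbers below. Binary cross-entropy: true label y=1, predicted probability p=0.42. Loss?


BCE = -[y·ln(p) + (1-y)·ln(1-p)]
= -1·ln(0.42) - 0
= -ln(0.42) = 0.8675

0.8675


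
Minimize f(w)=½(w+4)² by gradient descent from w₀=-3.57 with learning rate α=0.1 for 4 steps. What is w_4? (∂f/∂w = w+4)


step 1: grad = -3.57+4 = 0.43; w = -3.57 - 0.1·(0.43) = -3.613
step 2: grad = -3.613+4 = 0.387; w = -3.613 - 0.1·(0.387) = -3.6517
step 3: grad = -3.6517+4 = 0.3483; w = -3.6517 - 0.1·(0.3483) = -3.68653
step 4: grad = -3.68653+4 = 0.31347; w = -3.68653 - 0.1·(0.31347) = -3.717877

-3.717877


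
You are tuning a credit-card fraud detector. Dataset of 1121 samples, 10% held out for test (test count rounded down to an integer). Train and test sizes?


Test = ⌊1121·10/100⌋ = 112
Train = 1121 - 112 = 1009

Train: 1009, Test: 112


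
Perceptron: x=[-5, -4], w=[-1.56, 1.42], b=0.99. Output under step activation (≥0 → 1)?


z = (-5)·(-1.56) + (-4)·(1.42) + 0.99
  = 3.11
step(z) = 1 (z≥0)

1


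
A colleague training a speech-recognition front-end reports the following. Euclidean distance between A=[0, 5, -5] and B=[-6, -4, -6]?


d = √((0+ 6)² + (5+ 4)² + (-5+ 6)²)
  = √(36 + 81 + 1)
  = √118 = 10.8628

10.8628


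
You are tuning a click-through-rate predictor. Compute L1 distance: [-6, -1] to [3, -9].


d = |-6-3| + |-1+ 9|
  = 9 + 8
  = 17

17


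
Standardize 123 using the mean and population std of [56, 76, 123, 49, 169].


μ = 94.6, σ = 45.2928
z = (123 - 94.6)/45.2928 = 0.627

0.627


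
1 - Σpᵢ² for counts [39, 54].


Probabilities: [39/93, 54/93] ≈ [0.4194, 0.5806]
Σpᵢ² = (1521 + 2916)/93² = 4437/8649
Gini = 1 - Σpᵢ² = 1 - 4437/8649 = 0.487

0.487


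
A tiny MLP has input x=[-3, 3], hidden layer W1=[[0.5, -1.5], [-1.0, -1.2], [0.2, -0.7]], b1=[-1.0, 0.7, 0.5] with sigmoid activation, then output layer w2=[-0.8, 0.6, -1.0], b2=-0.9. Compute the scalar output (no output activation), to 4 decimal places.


z1[0] = (0.5)·(-3) + (-1.5)·(3) - 1.0 = -7.0
z1[1] = (-1.0)·(-3) + (-1.2)·(3) + 0.7 = 0.1
z1[2] = (0.2)·(-3) + (-0.7)·(3) + 0.5 = -2.2
h = sigmoid(z1) = [0.0009, 0.525, 0.0998]
output = (-0.8)·(0.0009) + (0.6)·(0.525) + (-1.0)·(0.0998) - 0.9 = -0.6855

-0.6855


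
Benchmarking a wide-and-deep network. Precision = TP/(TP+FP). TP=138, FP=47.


Precision = TP/(TP+FP)
= 138/(138+47)
= 138/185 = 74.59%

74.59%


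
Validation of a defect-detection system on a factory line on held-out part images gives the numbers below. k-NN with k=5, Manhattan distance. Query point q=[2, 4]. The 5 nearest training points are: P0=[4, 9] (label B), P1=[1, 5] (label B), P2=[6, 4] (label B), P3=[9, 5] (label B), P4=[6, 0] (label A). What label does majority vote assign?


d(q,P0) = 7  (label B)
d(q,P1) = 2  (label B)
d(q,P2) = 4  (label B)
d(q,P3) = 8  (label B)
d(q,P4) = 8  (label A)
Votes: A=1, B=4
Majority → B

B


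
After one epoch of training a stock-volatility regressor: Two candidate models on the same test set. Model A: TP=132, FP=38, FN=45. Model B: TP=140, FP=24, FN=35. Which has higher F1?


Model A: P=132/170=0.7765, R=132/177=0.7458, F1=2PR/(P+R)=2TP/(2TP+FP+FN)=264/347=0.7608
Model B: P=140/164=0.8537, R=140/175=0.8, F1=2PR/(P+R)=2TP/(2TP+FP+FN)=280/339=0.826
0.7608 < 0.826 → Model B

Model B


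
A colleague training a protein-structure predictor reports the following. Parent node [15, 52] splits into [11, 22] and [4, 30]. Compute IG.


Parent = [15, 52], H_parent = 0.7672
H_left = 0.9183 (n=33), H_right = 0.5226 (n=34)
H_children = (33/67)·0.9183 + (34/67)·0.5226 = 0.7175
IG = 0.7672 - 0.7175 = 0.0497

0.0497


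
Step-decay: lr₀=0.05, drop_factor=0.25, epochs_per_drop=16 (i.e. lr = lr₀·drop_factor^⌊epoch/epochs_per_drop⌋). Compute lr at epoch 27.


n_drops = ⌊27/16⌋ = 1
lr = 0.05·0.25^1 = 0.05·0.25 = 0.0125

0.0125


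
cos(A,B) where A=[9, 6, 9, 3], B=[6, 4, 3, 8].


A·B = 9·6 + 6·4 + 9·3 + 3·8 = 129
‖A‖ = √207 = 14.3875, ‖B‖ = √125 = 11.1803
cos = 129/(√207·√125) = 129/√25875 = 0.802

0.802


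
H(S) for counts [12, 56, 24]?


Probabilities: [12/92, 56/92, 24/92] ≈ [0.1304, 0.6087, 0.2609]
H = -((12/92)·log₂(12/92) + (56/92)·log₂(56/92) + (24/92)·log₂(24/92))
  = 1.325 bits

1.325 bits


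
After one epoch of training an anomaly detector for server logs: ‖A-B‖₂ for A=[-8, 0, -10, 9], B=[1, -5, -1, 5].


d = √((-8-1)² + (0+ 5)² + (-10+ 1)² + (9-5)²)
  = √(81 + 25 + 81 + 16)
  = √203 = 14.2478

14.2478


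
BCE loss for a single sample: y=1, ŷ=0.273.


BCE = -[y·ln(p) + (1-y)·ln(1-p)]
= -1·ln(0.273) - 0
= -ln(0.273) = 1.2983

1.2983


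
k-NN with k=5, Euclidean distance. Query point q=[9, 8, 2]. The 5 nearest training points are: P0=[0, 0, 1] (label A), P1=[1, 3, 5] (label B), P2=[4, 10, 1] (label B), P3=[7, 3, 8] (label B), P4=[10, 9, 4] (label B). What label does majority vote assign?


d(q,P0) = 12.083  (label A)
d(q,P1) = 9.8995  (label B)
d(q,P2) = 5.4772  (label B)
d(q,P3) = 8.0623  (label B)
d(q,P4) = 2.4495  (label B)
Votes: A=1, B=4
Majority → B

B


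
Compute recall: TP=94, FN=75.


Recall = TP/(TP+FN)
= 94/(94+75)
= 94/169 = 55.62%

55.62%


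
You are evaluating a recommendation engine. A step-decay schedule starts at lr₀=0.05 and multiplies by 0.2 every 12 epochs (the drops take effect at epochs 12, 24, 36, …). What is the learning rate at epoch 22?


n_drops = ⌊22/12⌋ = 1
lr = 0.05·0.2^1 = 0.05·0.2 = 0.01

0.01


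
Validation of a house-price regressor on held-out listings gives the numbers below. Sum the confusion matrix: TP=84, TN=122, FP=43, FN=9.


Total = TP + TN + FP + FN
= 84 + 122 + 43 + 9
= 258
(Predicted positive: 127, predicted negative: 131)

258


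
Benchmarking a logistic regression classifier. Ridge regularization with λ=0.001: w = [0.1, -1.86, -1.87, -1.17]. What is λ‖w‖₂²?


‖w‖₂² = (0.1)² + (-1.86)² + (-1.87)² + (-1.17)²
     = 0.01 + 3.4596 + 3.4969 + 1.3689
     = 8.3354
λ·‖w‖₂² = 0.001·8.3354 = 0.008335

0.008335


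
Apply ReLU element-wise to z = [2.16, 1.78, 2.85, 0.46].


ReLU(2.16) = max(0, 2.16) = 2.16
ReLU(1.78) = max(0, 1.78) = 1.78
ReLU(2.85) = max(0, 2.85) = 2.85
ReLU(0.46) = max(0, 0.46) = 0.46
result = [2.16, 1.78, 2.85, 0.46]

[2.16, 1.78, 2.85, 0.46]


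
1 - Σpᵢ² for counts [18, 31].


Probabilities: [18/49, 31/49] ≈ [0.3673, 0.6327]
Σpᵢ² = (324 + 961)/49² = 1285/2401
Gini = 1 - Σpᵢ² = 1 - 1285/2401 = 0.4648

0.4648


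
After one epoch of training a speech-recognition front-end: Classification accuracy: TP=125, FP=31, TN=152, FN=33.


Accuracy = (TP+TN)/(TP+TN+FP+FN)
= (125+152)/(341)
= 277/341 = 81.23%

81.23%


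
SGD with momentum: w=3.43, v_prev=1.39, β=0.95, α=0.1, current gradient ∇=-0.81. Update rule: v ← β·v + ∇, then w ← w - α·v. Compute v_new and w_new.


v_new = 0.95·1.39 - 0.81 = 1.3205 - 0.81 = 0.5105
w_new = 3.43 - 0.1·0.5105 = 3.43 - 0.05105 = 3.37895

v_new=0.5105, w_new=3.37895


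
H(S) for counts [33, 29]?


Probabilities: [33/62, 29/62] ≈ [0.5323, 0.4677]
H = -((33/62)·log₂(33/62) + (29/62)·log₂(29/62))
  = 0.997 bits

0.997 bits


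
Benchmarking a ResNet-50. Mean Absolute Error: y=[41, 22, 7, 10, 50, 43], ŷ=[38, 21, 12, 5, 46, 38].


Absolute errors: |41-38|=3, |22-21|=1, |7-12|=5, |10-5|=5, |50-46|=4, |43-38|=5
Sum = 23
MAE = 23/6 = 23/6

23/6


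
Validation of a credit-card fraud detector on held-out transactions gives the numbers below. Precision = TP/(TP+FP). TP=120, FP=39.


Precision = TP/(TP+FP)
= 120/(120+39)
= 120/159 = 75.47%

75.47%


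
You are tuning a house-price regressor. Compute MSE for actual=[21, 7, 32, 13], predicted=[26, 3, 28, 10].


Squared errors: (21-26)²=25, (7-3)²=16, (32-28)²=16, (13-10)²=9
Sum = 66
MSE = 66/4 = 33/2

33/2


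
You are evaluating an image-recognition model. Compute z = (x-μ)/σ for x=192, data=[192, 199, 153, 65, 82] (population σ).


μ = 138.2, σ = 55.3657
z = (192 - 138.2)/55.3657 = 0.9717

0.9717


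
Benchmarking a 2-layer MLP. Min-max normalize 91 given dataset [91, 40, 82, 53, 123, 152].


min=40, max=152
(91-40)/(152-40) = 51/112 = 0.4554

0.4554


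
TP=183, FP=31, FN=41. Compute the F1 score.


Precision = 183/214 = 0.8551
Recall = 183/224 = 0.817
F1 = 2·P·R/(P+R) = 2·TP/(2·TP+FP+FN) = 366/(366+31+41) = 366/438 = 0.8356

0.8356


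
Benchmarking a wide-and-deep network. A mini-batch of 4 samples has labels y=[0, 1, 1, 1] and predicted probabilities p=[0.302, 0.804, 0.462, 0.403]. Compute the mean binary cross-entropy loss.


L[0] = -ln(1-0.302) = -ln(0.698) = 0.3595
L[1] = -ln(0.804) = 0.2182
L[2] = -ln(0.462) = 0.7722
L[3] = -ln(0.403) = 0.9088
mean = (0.3595 + 0.2182 + 0.7722 + 0.9088)/4 = 0.5647

0.5647


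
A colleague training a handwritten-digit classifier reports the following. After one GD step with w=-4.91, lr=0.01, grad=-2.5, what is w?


w_new = w - α·∇
= -4.91 - 0.01·-2.5
= -4.91 + 0.025
= -4.885

-4.885


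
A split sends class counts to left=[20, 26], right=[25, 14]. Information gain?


Parent = [45, 40], H_parent = 0.9975
H_left = 0.9877 (n=46), H_right = 0.9418 (n=39)
H_children = (46/85)·0.9877 + (39/85)·0.9418 = 0.9666
IG = 0.9975 - 0.9666 = 0.0309

0.0309


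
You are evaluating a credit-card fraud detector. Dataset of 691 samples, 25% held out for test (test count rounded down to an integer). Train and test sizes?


Test = ⌊691·25/100⌋ = 172
Train = 691 - 172 = 519

Train: 519, Test: 172


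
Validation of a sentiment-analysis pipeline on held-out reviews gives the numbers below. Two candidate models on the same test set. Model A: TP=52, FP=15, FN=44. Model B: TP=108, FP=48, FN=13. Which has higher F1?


Model A: P=52/67=0.7761, R=52/96=0.5417, F1=2PR/(P+R)=2TP/(2TP+FP+FN)=104/163=0.638
Model B: P=108/156=0.6923, R=108/121=0.8926, F1=2PR/(P+R)=2TP/(2TP+FP+FN)=216/277=0.7798
0.638 < 0.7798 → Model B

Model B


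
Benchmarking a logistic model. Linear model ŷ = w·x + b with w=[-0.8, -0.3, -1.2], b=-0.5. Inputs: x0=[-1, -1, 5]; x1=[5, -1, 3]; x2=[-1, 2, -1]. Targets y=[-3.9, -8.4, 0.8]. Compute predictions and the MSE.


ŷ0 = (-0.8)·(-1) + (-0.3)·(-1) + (-1.2)·(5) - 0.5 = -5.4
ŷ1 = (-0.8)·(5) + (-0.3)·(-1) + (-1.2)·(3) - 0.5 = -7.8
ŷ2 = (-0.8)·(-1) + (-0.3)·(2) + (-1.2)·(-1) - 0.5 = 0.9
errors² = [2.25, 0.36, 0.01]
MSE = 2.6200/3 = 0.8733

0.8733


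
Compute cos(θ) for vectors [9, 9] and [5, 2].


A·B = 9·5 + 9·2 = 63
‖A‖ = √162 = 12.7279, ‖B‖ = √29 = 5.3852
cos = 63/(√162·√29) = 63/√4698 = 0.9191

0.9191


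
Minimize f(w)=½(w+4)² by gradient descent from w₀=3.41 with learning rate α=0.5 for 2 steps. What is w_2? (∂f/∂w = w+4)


step 1: grad = 3.41+4 = 7.41; w = 3.41 - 0.5·(7.41) = -0.295
step 2: grad = -0.295+4 = 3.705; w = -0.295 - 0.5·(3.705) = -2.1475

-2.1475


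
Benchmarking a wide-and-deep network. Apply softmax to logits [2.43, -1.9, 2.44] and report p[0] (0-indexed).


Exponentials: e^2.43=11.3589, e^-1.9=0.1496, e^2.44=11.473
Sum = 22.9815
Softmax = [0.4943, 0.0065, 0.4992]
p[0] = 11.3589/22.9815 = 0.4943

0.4943


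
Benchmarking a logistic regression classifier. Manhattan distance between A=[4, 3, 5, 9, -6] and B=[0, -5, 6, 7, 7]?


d = |4-0| + |3+ 5| + |5-6| + |9-7| + |-6-7|
  = 4 + 8 + 1 + 2 + 13
  = 28

28


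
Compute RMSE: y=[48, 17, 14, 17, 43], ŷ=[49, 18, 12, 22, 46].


MSE = 40/5 = 8
RMSE = √(40/5) = 2.8284

2.8284


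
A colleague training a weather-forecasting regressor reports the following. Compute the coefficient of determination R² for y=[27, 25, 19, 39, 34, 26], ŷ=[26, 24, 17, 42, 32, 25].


ȳ = 28.3333
SS_res = Σ(y-ŷ)² = 20
SS_tot = Σ(y-ȳ)² = 251.33
R² = 1 - SS_res/SS_tot = 1 - 0.0796 = 0.9204

0.9204


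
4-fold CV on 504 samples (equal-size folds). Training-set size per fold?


Fold size = 504/4 = 126
Training per fold = 504 - 126 = 378

378


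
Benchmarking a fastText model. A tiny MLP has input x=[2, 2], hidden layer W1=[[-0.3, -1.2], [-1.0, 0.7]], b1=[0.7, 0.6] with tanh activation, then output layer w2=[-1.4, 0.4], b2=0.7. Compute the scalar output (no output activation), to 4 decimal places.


z1[0] = (-0.3)·(2) + (-1.2)·(2) + 0.7 = -2.3
z1[1] = (-1.0)·(2) + (0.7)·(2) + 0.6 = 0.0
h = tanh(z1) = [-0.9801, 0.0]
output = (-1.4)·(-0.9801) + (0.4)·(0.0) + 0.7 = 2.0721

2.0721


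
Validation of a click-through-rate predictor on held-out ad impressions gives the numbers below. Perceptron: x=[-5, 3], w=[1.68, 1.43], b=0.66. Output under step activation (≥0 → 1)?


z = (-5)·(1.68) + (3)·(1.43) + 0.66
  = -3.45
step(z) = 0 (z<0)

0


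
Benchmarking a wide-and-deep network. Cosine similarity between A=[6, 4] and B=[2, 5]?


A·B = 6·2 + 4·5 = 32
‖A‖ = √52 = 7.2111, ‖B‖ = √29 = 5.3852
cos = 32/(√52·√29) = 32/√1508 = 0.824

0.824


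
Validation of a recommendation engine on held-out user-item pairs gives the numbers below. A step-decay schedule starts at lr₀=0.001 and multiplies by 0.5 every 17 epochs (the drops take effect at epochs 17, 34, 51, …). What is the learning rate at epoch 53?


n_drops = ⌊53/17⌋ = 3
lr = 0.001·0.5^3 = 0.001·0.125 = 0.000125

0.000125


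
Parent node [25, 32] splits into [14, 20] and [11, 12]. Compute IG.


Parent = [25, 32], H_parent = 0.9891
H_left = 0.9774 (n=34), H_right = 0.9986 (n=23)
H_children = (34/57)·0.9774 + (23/57)·0.9986 = 0.986
IG = 0.9891 - 0.986 = 0.0031

0.0031


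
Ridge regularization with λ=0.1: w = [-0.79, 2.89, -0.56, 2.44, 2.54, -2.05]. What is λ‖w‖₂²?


‖w‖₂² = (-0.79)² + (2.89)² + (-0.56)² + (2.44)² + (2.54)² + (-2.05)²
     = 0.6241 + 8.3521 + 0.3136 + 5.9536 + 6.4516 + 4.2025
     = 25.8975
λ·‖w‖₂² = 0.1·25.8975 = 2.58975

2.58975


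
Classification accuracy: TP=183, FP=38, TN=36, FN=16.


Accuracy = (TP+TN)/(TP+TN+FP+FN)
= (183+36)/(273)
= 219/273 = 80.22%

80.22%


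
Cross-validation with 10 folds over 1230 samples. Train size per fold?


Fold size = 1230/10 = 123
Training per fold = 1230 - 123 = 1107

1107


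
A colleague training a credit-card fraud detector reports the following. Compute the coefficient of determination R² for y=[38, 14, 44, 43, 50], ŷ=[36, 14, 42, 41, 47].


ȳ = 37.8
SS_res = Σ(y-ŷ)² = 21
SS_tot = Σ(y-ȳ)² = 780.8
R² = 1 - SS_res/SS_tot = 1 - 0.0269 = 0.9731

0.9731


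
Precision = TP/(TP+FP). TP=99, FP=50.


Precision = TP/(TP+FP)
= 99/(99+50)
= 99/149 = 66.44%

66.44%


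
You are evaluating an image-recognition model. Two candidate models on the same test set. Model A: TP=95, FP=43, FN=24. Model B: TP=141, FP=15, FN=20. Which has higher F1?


Model A: P=95/138=0.6884, R=95/119=0.7983, F1=2PR/(P+R)=2TP/(2TP+FP+FN)=190/257=0.7393
Model B: P=141/156=0.9038, R=141/161=0.8758, F1=2PR/(P+R)=2TP/(2TP+FP+FN)=282/317=0.8896
0.7393 < 0.8896 → Model B

Model B


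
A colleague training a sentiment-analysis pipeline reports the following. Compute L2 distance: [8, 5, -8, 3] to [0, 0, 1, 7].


d = √((8-0)² + (5-0)² + (-8-1)² + (3-7)²)
  = √(64 + 25 + 81 + 16)
  = √186 = 13.6382

13.6382


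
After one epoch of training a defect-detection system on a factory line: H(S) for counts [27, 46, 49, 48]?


Probabilities: [27/170, 46/170, 49/170, 48/170] ≈ [0.1588, 0.2706, 0.2882, 0.2824]
H = -((27/170)·log₂(27/170) + (46/170)·log₂(46/170) + (49/170)·log₂(49/170) + (48/170)·log₂(48/170))
  = 1.9643 bits

1.9643 bits


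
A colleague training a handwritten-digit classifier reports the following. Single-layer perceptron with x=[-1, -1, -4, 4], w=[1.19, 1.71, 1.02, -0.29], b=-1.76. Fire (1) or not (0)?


z = (-1)·(1.19) + (-1)·(1.71) + (-4)·(1.02) + (4)·(-0.29) - 1.76
  = -9.9
step(z) = 0 (z<0)

0


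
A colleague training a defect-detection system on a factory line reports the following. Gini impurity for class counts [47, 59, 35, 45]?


Probabilities: [47/186, 59/186, 35/186, 45/186] ≈ [0.2527, 0.3172, 0.1882, 0.2419]
Σpᵢ² = (2209 + 3481 + 1225 + 2025)/186² = 8940/34596
Gini = 1 - Σpᵢ² = 1 - 8940/34596 = 0.7416

0.7416


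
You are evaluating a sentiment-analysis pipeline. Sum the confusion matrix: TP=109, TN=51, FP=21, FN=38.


Total = TP + TN + FP + FN
= 109 + 51 + 21 + 38
= 219
(Predicted positive: 130, predicted negative: 89)

219


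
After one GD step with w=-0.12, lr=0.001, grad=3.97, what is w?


w_new = w - α·∇
= -0.12 - 0.001·3.97
= -0.12 - 0.00397
= -0.12397

-0.12397


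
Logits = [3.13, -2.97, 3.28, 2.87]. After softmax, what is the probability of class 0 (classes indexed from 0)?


Exponentials: e^3.13=22.874, e^-2.97=0.0513, e^3.28=26.5758, e^2.87=17.637
Sum = 67.1381
Softmax = [0.3407, 0.0008, 0.3958, 0.2627]
p[0] = 22.874/67.1381 = 0.3407

0.3407


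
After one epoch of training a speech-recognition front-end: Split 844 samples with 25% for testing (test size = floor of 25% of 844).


Test = ⌊844·25/100⌋ = 211
Train = 844 - 211 = 633

Train: 633, Test: 211


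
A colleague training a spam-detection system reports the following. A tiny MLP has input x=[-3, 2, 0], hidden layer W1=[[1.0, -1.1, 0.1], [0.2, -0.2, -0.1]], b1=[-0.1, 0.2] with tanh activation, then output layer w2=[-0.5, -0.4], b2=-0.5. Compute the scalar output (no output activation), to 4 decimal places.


z1[0] = (1.0)·(-3) + (-1.1)·(2) + (0.1)·(0) - 0.1 = -5.3
z1[1] = (0.2)·(-3) + (-0.2)·(2) + (-0.1)·(0) + 0.2 = -0.8
h = tanh(z1) = [-1.0, -0.664]
output = (-0.5)·(-1.0) + (-0.4)·(-0.664) - 0.5 = 0.2656

0.2656


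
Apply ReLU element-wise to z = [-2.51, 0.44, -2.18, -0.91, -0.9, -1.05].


ReLU(-2.51) = max(0, -2.51) = 0.0
ReLU(0.44) = max(0, 0.44) = 0.44
ReLU(-2.18) = max(0, -2.18) = 0.0
ReLU(-0.91) = max(0, -0.91) = 0.0
ReLU(-0.9) = max(0, -0.9) = 0.0
ReLU(-1.05) = max(0, -1.05) = 0.0
result = [0.0, 0.44, 0.0, 0.0, 0.0, 0.0]

[0.0, 0.44, 0.0, 0.0, 0.0, 0.0]


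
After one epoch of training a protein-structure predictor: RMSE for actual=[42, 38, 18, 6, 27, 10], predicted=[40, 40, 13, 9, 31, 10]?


MSE = 58/6 = 9.6667
RMSE = √(58/6) = 3.1091

3.1091


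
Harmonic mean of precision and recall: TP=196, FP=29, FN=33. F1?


Precision = 196/225 = 0.8711
Recall = 196/229 = 0.8559
F1 = 2·P·R/(P+R) = 2·TP/(2·TP+FP+FN) = 392/(392+29+33) = 392/454 = 0.8634

0.8634


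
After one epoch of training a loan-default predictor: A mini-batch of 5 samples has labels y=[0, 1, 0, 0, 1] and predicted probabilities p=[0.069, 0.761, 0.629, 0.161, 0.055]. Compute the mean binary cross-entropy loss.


L[0] = -ln(1-0.069) = -ln(0.931) = 0.0715
L[1] = -ln(0.761) = 0.2731
L[2] = -ln(1-0.629) = -ln(0.371) = 0.9916
L[3] = -ln(1-0.161) = -ln(0.839) = 0.1755
L[4] = -ln(0.055) = 2.9004
mean = (0.0715 + 0.2731 + 0.9916 + 0.1755 + 2.9004)/5 = 0.8824

0.8824


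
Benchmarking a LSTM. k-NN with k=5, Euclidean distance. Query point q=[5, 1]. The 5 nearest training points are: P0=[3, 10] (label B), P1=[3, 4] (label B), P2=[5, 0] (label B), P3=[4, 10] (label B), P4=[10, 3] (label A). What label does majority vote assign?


d(q,P0) = 9.2195  (label B)
d(q,P1) = 3.6056  (label B)
d(q,P2) = 1.0  (label B)
d(q,P3) = 9.0554  (label B)
d(q,P4) = 5.3852  (label A)
Votes: A=1, B=4
Majority → B

B


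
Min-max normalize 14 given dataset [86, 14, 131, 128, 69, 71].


min=14, max=131
(14-14)/(131-14) = 0/117 = 0.0

0.0


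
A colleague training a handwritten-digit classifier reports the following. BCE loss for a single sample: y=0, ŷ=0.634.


BCE = -[y·ln(p) + (1-y)·ln(1-p)]
= -0 - 1·ln(1-0.634)
= -ln(0.366) = 1.0051

1.0051


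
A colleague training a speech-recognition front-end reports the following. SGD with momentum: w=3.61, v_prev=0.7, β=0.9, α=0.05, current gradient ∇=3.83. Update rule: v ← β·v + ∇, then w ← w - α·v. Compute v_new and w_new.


v_new = 0.9·0.7 + 3.83 = 0.63 + 3.83 = 4.46
w_new = 3.61 - 0.05·4.46 = 3.61 - 0.223 = 3.387

v_new=4.46, w_new=3.387


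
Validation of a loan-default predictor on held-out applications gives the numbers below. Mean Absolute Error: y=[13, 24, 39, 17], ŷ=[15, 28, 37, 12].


Absolute errors: |13-15|=2, |24-28|=4, |39-37|=2, |17-12|=5
Sum = 13
MAE = 13/4 = 13/4

13/4


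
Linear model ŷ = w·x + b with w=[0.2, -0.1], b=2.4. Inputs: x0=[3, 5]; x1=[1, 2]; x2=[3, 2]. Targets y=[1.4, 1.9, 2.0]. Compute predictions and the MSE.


ŷ0 = (0.2)·(3) + (-0.1)·(5) + 2.4 = 2.5
ŷ1 = (0.2)·(1) + (-0.1)·(2) + 2.4 = 2.4
ŷ2 = (0.2)·(3) + (-0.1)·(2) + 2.4 = 2.8
errors² = [1.21, 0.25, 0.64]
MSE = 2.1000/3 = 0.7

0.7


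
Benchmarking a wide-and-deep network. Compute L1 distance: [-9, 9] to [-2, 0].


d = |-9+ 2| + |9-0|
  = 7 + 9
  = 16

16


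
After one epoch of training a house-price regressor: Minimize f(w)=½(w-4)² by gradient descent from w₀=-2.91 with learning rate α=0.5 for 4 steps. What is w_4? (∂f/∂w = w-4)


step 1: grad = -2.91-4 = -6.91; w = -2.91 - 0.5·(-6.91) = 0.545
step 2: grad = 0.545-4 = -3.455; w = 0.545 - 0.5·(-3.455) = 2.2725
step 3: grad = 2.2725-4 = -1.7275; w = 2.2725 - 0.5·(-1.7275) = 3.13625
step 4: grad = 3.13625-4 = -0.86375; w = 3.13625 - 0.5·(-0.86375) = 3.568125

3.568125


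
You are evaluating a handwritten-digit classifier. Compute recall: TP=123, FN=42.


Recall = TP/(TP+FN)
= 123/(123+42)
= 123/165 = 74.55%

74.55%


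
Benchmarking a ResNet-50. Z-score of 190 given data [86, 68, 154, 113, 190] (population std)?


μ = 122.2, σ = 44.5888
z = (190 - 122.2)/44.5888 = 1.5206

1.5206


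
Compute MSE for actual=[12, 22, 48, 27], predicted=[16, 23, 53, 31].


Squared errors: (12-16)²=16, (22-23)²=1, (48-53)²=25, (27-31)²=16
Sum = 58
MSE = 58/4 = 29/2

29/2


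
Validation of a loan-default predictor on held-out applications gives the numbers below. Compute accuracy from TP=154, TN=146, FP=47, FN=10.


Accuracy = (TP+TN)/(TP+TN+FP+FN)
= (154+146)/(357)
= 300/357 = 84.03%

84.03%


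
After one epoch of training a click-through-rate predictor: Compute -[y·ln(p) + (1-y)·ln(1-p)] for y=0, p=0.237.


BCE = -[y·ln(p) + (1-y)·ln(1-p)]
= -0 - 1·ln(1-0.237)
= -ln(0.763) = 0.2705

0.2705


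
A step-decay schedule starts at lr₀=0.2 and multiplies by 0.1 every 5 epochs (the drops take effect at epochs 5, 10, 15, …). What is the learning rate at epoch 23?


n_drops = ⌊23/5⌋ = 4
lr = 0.2·0.1^4 = 0.2·0.0001 = 0.00002

0.00002


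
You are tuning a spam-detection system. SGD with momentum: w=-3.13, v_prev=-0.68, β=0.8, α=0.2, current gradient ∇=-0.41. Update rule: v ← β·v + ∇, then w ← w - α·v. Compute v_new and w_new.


v_new = 0.8·-0.68 - 0.41 = -0.544 - 0.41 = -0.954
w_new = -3.13 - 0.2·-0.954 = -3.13 + 0.1908 = -2.9392

v_new=-0.954, w_new=-2.9392


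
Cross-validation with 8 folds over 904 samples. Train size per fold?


Fold size = 904/8 = 113
Training per fold = 904 - 113 = 791

791


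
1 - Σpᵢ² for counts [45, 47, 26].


Probabilities: [45/118, 47/118, 26/118] ≈ [0.3814, 0.3983, 0.2203]
Σpᵢ² = (2025 + 2209 + 676)/118² = 4910/13924
Gini = 1 - Σpᵢ² = 1 - 4910/13924 = 0.6474

0.6474


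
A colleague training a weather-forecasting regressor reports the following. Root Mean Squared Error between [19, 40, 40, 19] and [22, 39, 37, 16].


MSE = 28/4 = 7
RMSE = √(28/4) = 2.6458

2.6458


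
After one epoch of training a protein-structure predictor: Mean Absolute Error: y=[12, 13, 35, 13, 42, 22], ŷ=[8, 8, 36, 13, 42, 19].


Absolute errors: |12-8|=4, |13-8|=5, |35-36|=1, |13-13|=0, |42-42|=0, |22-19|=3
Sum = 13
MAE = 13/6 = 13/6

13/6


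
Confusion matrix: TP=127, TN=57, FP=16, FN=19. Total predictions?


Total = TP + TN + FP + FN
= 127 + 57 + 16 + 19
= 219
(Predicted positive: 143, predicted negative: 76)

219


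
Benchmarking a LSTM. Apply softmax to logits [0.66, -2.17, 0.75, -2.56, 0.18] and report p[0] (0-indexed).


Exponentials: e^0.66=1.9348, e^-2.17=0.1142, e^0.75=2.117, e^-2.56=0.0773, e^0.18=1.1972
Sum = 5.4405
Softmax = [0.3556, 0.021, 0.3891, 0.0142, 0.2201]
p[0] = 1.9348/5.4405 = 0.3556

0.3556


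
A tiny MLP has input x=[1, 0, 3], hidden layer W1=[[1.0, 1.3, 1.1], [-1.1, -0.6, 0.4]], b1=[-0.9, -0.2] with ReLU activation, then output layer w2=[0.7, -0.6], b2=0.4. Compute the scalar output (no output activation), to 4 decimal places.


z1[0] = (1.0)·(1) + (1.3)·(0) + (1.1)·(3) - 0.9 = 3.4
z1[1] = (-1.1)·(1) + (-0.6)·(0) + (0.4)·(3) - 0.2 = -0.1
h = ReLU(z1) = [3.4, 0.0]
output = (0.7)·(3.4) + (-0.6)·(0.0) + 0.4 = 2.78

2.78


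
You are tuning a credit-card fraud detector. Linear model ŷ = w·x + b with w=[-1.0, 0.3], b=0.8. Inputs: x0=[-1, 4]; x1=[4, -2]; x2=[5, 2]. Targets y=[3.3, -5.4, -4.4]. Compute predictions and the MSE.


ŷ0 = (-1.0)·(-1) + (0.3)·(4) + 0.8 = 3.0
ŷ1 = (-1.0)·(4) + (0.3)·(-2) + 0.8 = -3.8
ŷ2 = (-1.0)·(5) + (0.3)·(2) + 0.8 = -3.6
errors² = [0.09, 2.56, 0.64]
MSE = 3.2900/3 = 1.0967

1.0967


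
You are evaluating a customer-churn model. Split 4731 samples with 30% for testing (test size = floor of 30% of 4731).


Test = ⌊4731·30/100⌋ = 1419
Train = 4731 - 1419 = 3312

Train: 3312, Test: 1419


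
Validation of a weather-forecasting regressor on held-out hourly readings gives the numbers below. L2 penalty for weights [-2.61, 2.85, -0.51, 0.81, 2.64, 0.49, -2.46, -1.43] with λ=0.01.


‖w‖₂² = (-2.61)² + (2.85)² + (-0.51)² + (0.81)² + (2.64)² + (0.49)² + (-2.46)² + (-1.43)²
     = 6.8121 + 8.1225 + 0.2601 + 0.6561 + 6.9696 + 0.2401 + 6.0516 + 2.0449
     = 31.157
λ·‖w‖₂² = 0.01·31.157 = 0.31157

0.31157


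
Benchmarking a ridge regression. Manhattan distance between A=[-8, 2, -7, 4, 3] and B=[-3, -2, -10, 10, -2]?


d = |-8+ 3| + |2+ 2| + |-7+ 10| + |4-10| + |3+ 2|
  = 5 + 4 + 3 + 6 + 5
  = 23

23


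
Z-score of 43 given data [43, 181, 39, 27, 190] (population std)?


μ = 96, σ = 73.3212
z = (43 - 96)/73.3212 = -0.7228

-0.7228


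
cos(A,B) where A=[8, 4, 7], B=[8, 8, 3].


A·B = 8·8 + 4·8 + 7·3 = 117
‖A‖ = √129 = 11.3578, ‖B‖ = √137 = 11.7047
cos = 117/(√129·√137) = 117/√17673 = 0.8801

0.8801


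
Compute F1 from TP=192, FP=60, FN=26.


Precision = 192/252 = 0.7619
Recall = 192/218 = 0.8807
F1 = 2·P·R/(P+R) = 2·TP/(2·TP+FP+FN) = 384/(384+60+26) = 384/470 = 0.817

0.817


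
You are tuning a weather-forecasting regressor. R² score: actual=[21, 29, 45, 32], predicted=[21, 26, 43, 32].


ȳ = 31.75
SS_res = Σ(y-ŷ)² = 13
SS_tot = Σ(y-ȳ)² = 298.75
R² = 1 - SS_res/SS_tot = 1 - 0.0435 = 0.9565

0.9565


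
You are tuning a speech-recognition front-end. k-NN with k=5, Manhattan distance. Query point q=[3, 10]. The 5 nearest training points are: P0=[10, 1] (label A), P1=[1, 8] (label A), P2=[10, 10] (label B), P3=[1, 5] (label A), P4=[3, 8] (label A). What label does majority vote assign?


d(q,P0) = 16  (label A)
d(q,P1) = 4  (label A)
d(q,P2) = 7  (label B)
d(q,P3) = 7  (label A)
d(q,P4) = 2  (label A)
Votes: A=4, B=1
Majority → A

A


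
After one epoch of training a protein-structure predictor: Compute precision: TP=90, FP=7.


Precision = TP/(TP+FP)
= 90/(90+7)
= 90/97 = 92.78%

92.78%


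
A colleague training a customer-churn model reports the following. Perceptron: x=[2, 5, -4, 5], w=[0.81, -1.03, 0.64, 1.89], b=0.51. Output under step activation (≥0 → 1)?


z = (2)·(0.81) + (5)·(-1.03) + (-4)·(0.64) + (5)·(1.89) + 0.51
  = 3.87
step(z) = 1 (z≥0)

1


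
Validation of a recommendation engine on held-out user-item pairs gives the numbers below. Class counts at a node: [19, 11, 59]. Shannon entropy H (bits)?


Probabilities: [19/89, 11/89, 59/89] ≈ [0.2135, 0.1236, 0.6629]
H = -((19/89)·log₂(19/89) + (11/89)·log₂(11/89) + (59/89)·log₂(59/89))
  = 1.2416 bits

1.2416 bits


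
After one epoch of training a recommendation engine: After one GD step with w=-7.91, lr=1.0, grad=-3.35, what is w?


w_new = w - α·∇
= -7.91 - 1.0·-3.35
= -7.91 + 3.35
= -4.56

-4.56


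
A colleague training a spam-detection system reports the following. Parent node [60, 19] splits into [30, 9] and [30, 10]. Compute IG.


Parent = [60, 19], H_parent = 0.7959
H_left = 0.7793 (n=39), H_right = 0.8113 (n=40)
H_children = (39/79)·0.7793 + (40/79)·0.8113 = 0.7955
IG = 0.7959 - 0.7955 = 0.0004

0.0004


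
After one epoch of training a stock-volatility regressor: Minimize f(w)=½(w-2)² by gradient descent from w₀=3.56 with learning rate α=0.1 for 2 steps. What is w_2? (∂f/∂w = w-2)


step 1: grad = 3.56-2 = 1.56; w = 3.56 - 0.1·(1.56) = 3.404
step 2: grad = 3.404-2 = 1.404; w = 3.404 - 0.1·(1.404) = 3.2636

3.2636


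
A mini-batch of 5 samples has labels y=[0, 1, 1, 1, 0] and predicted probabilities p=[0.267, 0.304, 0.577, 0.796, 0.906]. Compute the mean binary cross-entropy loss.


L[0] = -ln(1-0.267) = -ln(0.733) = 0.3106
L[1] = -ln(0.304) = 1.1907
L[2] = -ln(0.577) = 0.5499
L[3] = -ln(0.796) = 0.2282
L[4] = -ln(1-0.906) = -ln(0.094) = 2.3645
mean = (0.3106 + 1.1907 + 0.5499 + 0.2282 + 2.3645)/5 = 0.9288

0.9288


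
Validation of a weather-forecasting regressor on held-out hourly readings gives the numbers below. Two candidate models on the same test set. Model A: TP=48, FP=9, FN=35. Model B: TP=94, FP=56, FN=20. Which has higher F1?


Model A: P=48/57=0.8421, R=48/83=0.5783, F1=2PR/(P+R)=2TP/(2TP+FP+FN)=96/140=0.6857
Model B: P=94/150=0.6267, R=94/114=0.8246, F1=2PR/(P+R)=2TP/(2TP+FP+FN)=188/264=0.7121
0.6857 < 0.7121 → Model B

Model B


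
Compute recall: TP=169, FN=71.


Recall = TP/(TP+FN)
= 169/(169+71)
= 169/240 = 70.42%

70.42%


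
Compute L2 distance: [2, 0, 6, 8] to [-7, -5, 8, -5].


d = √((2+ 7)² + (0+ 5)² + (6-8)² + (8+ 5)²)
  = √(81 + 25 + 4 + 169)
  = √279 = 16.7033

16.7033


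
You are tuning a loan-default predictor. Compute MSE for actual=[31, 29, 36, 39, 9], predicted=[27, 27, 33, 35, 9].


Squared errors: (31-27)²=16, (29-27)²=4, (36-33)²=9, (39-35)²=16, (9-9)²=0
Sum = 45
MSE = 45/5 = 9

9


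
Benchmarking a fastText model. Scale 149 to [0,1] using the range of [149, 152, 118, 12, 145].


min=12, max=152
(149-12)/(152-12) = 137/140 = 0.9786

0.9786


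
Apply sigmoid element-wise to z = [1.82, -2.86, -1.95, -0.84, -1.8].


σ(1.82) = 1/(1+e^-1.82) = 0.8606
σ(-2.86) = 1/(1+e^2.86) = 0.0542
σ(-1.95) = 1/(1+e^1.95) = 0.1246
σ(-0.84) = 1/(1+e^0.84) = 0.3015
σ(-1.8) = 1/(1+e^1.8) = 0.1419
result = [0.8606, 0.0542, 0.1246, 0.3015, 0.1419]

[0.8606, 0.0542, 0.1246, 0.3015, 0.1419]


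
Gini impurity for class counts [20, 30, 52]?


Probabilities: [20/102, 30/102, 52/102] ≈ [0.1961, 0.2941, 0.5098]
Σpᵢ² = (400 + 900 + 2704)/102² = 4004/10404
Gini = 1 - Σpᵢ² = 1 - 4004/10404 = 0.6151

0.6151


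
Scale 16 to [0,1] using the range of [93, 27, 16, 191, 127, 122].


min=16, max=191
(16-16)/(191-16) = 0/175 = 0.0

0.0


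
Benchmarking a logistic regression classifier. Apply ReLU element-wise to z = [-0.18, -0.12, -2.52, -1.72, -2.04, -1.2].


ReLU(-0.18) = max(0, -0.18) = 0.0
ReLU(-0.12) = max(0, -0.12) = 0.0
ReLU(-2.52) = max(0, -2.52) = 0.0
ReLU(-1.72) = max(0, -1.72) = 0.0
ReLU(-2.04) = max(0, -2.04) = 0.0
ReLU(-1.2) = max(0, -1.2) = 0.0
result = [0.0, 0.0, 0.0, 0.0, 0.0, 0.0]

[0.0, 0.0, 0.0, 0.0, 0.0, 0.0]


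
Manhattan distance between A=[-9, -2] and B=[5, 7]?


d = |-9-5| + |-2-7|
  = 14 + 9
  = 23

23


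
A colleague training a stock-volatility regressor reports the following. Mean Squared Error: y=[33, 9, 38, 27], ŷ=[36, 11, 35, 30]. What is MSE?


Squared errors: (33-36)²=9, (9-11)²=4, (38-35)²=9, (27-30)²=9
Sum = 31
MSE = 31/4 = 31/4

31/4


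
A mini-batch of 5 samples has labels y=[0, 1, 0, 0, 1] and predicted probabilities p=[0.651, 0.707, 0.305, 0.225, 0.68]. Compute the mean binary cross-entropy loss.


L[0] = -ln(1-0.651) = -ln(0.349) = 1.0527
L[1] = -ln(0.707) = 0.3467
L[2] = -ln(1-0.305) = -ln(0.695) = 0.3638
L[3] = -ln(1-0.225) = -ln(0.775) = 0.2549
L[4] = -ln(0.68) = 0.3857
mean = (1.0527 + 0.3467 + 0.3638 + 0.2549 + 0.3857)/5 = 0.4808

0.4808


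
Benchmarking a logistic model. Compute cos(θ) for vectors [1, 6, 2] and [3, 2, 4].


A·B = 1·3 + 6·2 + 2·4 = 23
‖A‖ = √41 = 6.4031, ‖B‖ = √29 = 5.3852
cos = 23/(√41·√29) = 23/√1189 = 0.667

0.667


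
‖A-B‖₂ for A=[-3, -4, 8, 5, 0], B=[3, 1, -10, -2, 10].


d = √((-3-3)² + (-4-1)² + (8+ 10)² + (5+ 2)² + (0-10)²)
  = √(36 + 25 + 324 + 49 + 100)
  = √534 = 23.1084

23.1084


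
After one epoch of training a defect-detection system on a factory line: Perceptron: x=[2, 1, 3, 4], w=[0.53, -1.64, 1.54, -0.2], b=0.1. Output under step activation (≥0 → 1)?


z = (2)·(0.53) + (1)·(-1.64) + (3)·(1.54) + (4)·(-0.2) + 0.1
  = 3.34
step(z) = 1 (z≥0)

1


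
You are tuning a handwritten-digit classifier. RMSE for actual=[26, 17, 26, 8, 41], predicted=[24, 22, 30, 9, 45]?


MSE = 62/5 = 12.4
RMSE = √(62/5) = 3.5214

3.5214


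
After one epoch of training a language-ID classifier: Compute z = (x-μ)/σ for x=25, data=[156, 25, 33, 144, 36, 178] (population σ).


μ = 95.3333, σ = 64.8528
z = (25 - 95.3333)/64.8528 = -1.0845

-1.0845


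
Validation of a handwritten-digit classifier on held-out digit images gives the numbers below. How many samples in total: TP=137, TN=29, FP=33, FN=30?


Total = TP + TN + FP + FN
= 137 + 29 + 33 + 30
= 229
(Predicted positive: 170, predicted negative: 59)

229


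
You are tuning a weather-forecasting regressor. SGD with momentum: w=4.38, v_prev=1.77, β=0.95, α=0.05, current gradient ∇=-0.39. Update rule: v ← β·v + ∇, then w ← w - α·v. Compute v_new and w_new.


v_new = 0.95·1.77 - 0.39 = 1.6815 - 0.39 = 1.2915
w_new = 4.38 - 0.05·1.2915 = 4.38 - 0.064575 = 4.315425

v_new=1.2915, w_new=4.315425


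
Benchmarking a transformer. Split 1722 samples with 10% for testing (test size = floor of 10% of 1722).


Test = ⌊1722·10/100⌋ = 172
Train = 1722 - 172 = 1550

Train: 1550, Test: 172


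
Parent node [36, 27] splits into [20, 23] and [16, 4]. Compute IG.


Parent = [36, 27], H_parent = 0.9852
H_left = 0.9965 (n=43), H_right = 0.7219 (n=20)
H_children = (43/63)·0.9965 + (20/63)·0.7219 = 0.9093
IG = 0.9852 - 0.9093 = 0.0759

0.0759


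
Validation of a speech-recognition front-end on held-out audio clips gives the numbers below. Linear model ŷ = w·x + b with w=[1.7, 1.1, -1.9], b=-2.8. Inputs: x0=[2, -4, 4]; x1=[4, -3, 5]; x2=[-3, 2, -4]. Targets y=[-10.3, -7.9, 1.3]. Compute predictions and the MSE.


ŷ0 = (1.7)·(2) + (1.1)·(-4) + (-1.9)·(4) - 2.8 = -11.4
ŷ1 = (1.7)·(4) + (1.1)·(-3) + (-1.9)·(5) - 2.8 = -8.8
ŷ2 = (1.7)·(-3) + (1.1)·(2) + (-1.9)·(-4) - 2.8 = 1.9
errors² = [1.21, 0.81, 0.36]
MSE = 2.3800/3 = 0.7933

0.7933


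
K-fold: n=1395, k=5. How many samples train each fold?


Fold size = 1395/5 = 279
Training per fold = 1395 - 279 = 1116

1116


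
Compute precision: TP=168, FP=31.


Precision = TP/(TP+FP)
= 168/(168+31)
= 168/199 = 84.42%

84.42%


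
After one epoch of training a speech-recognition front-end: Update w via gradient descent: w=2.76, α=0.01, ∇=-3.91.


w_new = w - α·∇
= 2.76 - 0.01·-3.91
= 2.76 + 0.0391
= 2.7991

2.7991


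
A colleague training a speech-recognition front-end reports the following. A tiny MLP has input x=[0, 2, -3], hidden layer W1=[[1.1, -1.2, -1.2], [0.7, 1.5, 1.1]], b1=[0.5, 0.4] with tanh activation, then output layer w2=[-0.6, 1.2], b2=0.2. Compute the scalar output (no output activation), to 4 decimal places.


z1[0] = (1.1)·(0) + (-1.2)·(2) + (-1.2)·(-3) + 0.5 = 1.7
z1[1] = (0.7)·(0) + (1.5)·(2) + (1.1)·(-3) + 0.4 = 0.1
h = tanh(z1) = [0.9354, 0.0997]
output = (-0.6)·(0.9354) + (1.2)·(0.0997) + 0.2 = -0.2416

-0.2416


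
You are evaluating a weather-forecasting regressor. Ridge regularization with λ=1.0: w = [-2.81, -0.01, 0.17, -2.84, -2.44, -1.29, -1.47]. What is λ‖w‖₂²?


‖w‖₂² = (-2.81)² + (-0.01)² + (0.17)² + (-2.84)² + (-2.44)² + (-1.29)² + (-1.47)²
     = 7.8961 + 0.0001 + 0.0289 + 8.0656 + 5.9536 + 1.6641 + 2.1609
     = 25.7693
λ·‖w‖₂² = 1.0·25.7693 = 25.7693

25.7693


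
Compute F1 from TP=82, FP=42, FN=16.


Precision = 82/124 = 0.6613
Recall = 82/98 = 0.8367
F1 = 2·P·R/(P+R) = 2·TP/(2·TP+FP+FN) = 164/(164+42+16) = 164/222 = 0.7387

0.7387


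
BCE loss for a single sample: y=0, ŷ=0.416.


BCE = -[y·ln(p) + (1-y)·ln(1-p)]
= -0 - 1·ln(1-0.416)
= -ln(0.584) = 0.5379

0.5379


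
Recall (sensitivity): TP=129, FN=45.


Recall = TP/(TP+FN)
= 129/(129+45)
= 129/174 = 74.14%

74.14%


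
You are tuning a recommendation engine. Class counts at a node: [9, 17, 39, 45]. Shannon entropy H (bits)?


Probabilities: [9/110, 17/110, 39/110, 45/110] ≈ [0.0818, 0.1545, 0.3545, 0.4091]
H = -((9/110)·log₂(9/110) + (17/110)·log₂(17/110) + (39/110)·log₂(39/110) + (45/110)·log₂(45/110))
  = 1.7697 bits

1.7697 bits


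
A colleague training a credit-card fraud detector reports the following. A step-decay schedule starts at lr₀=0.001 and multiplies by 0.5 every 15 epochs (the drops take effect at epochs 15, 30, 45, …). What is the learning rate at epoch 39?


n_drops = ⌊39/15⌋ = 2
lr = 0.001·0.5^2 = 0.001·0.25 = 0.00025

0.00025


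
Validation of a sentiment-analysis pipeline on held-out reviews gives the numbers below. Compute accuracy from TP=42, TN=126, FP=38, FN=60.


Accuracy = (TP+TN)/(TP+TN+FP+FN)
= (42+126)/(266)
= 168/266 = 63.16%

63.16%


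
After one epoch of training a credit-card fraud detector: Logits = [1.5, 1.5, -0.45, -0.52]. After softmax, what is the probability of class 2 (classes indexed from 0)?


Exponentials: e^1.5=4.4817, e^1.5=4.4817, e^-0.45=0.6376, e^-0.52=0.5945
Sum = 10.1955
Softmax = [0.4396, 0.4396, 0.0625, 0.0583]
p[2] = 0.6376/10.1955 = 0.0625

0.0625


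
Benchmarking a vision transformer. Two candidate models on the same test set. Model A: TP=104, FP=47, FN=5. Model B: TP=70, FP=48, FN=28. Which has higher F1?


Model A: P=104/151=0.6887, R=104/109=0.9541, F1=2PR/(P+R)=2TP/(2TP+FP+FN)=208/260=0.8
Model B: P=70/118=0.5932, R=70/98=0.7143, F1=2PR/(P+R)=2TP/(2TP+FP+FN)=140/216=0.6481
0.8 > 0.6481 → Model A

Model A


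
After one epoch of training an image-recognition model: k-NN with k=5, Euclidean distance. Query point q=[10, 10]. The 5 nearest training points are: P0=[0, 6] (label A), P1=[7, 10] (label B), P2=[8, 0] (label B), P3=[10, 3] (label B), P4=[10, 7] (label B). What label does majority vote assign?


d(q,P0) = 10.7703  (label A)
d(q,P1) = 3.0  (label B)
d(q,P2) = 10.198  (label B)
d(q,P3) = 7.0  (label B)
d(q,P4) = 3.0  (label B)
Votes: A=1, B=4
Majority → B

B


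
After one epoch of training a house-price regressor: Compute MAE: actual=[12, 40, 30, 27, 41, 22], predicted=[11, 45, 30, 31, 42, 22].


Absolute errors: |12-11|=1, |40-45|=5, |30-30|=0, |27-31|=4, |41-42|=1, |22-22|=0
Sum = 11
MAE = 11/6 = 11/6

11/6


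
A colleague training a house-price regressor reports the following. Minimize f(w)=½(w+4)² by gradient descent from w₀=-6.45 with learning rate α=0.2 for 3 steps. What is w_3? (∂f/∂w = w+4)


step 1: grad = -6.45+4 = -2.45; w = -6.45 - 0.2·(-2.45) = -5.96
step 2: grad = -5.96+4 = -1.96; w = -5.96 - 0.2·(-1.96) = -5.568
step 3: grad = -5.568+4 = -1.568; w = -5.568 - 0.2·(-1.568) = -5.2544

-5.2544
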